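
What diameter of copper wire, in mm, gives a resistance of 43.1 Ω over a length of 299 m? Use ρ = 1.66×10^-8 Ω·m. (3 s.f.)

0.383 mm

A = ρL/R = (1.66×10^-8)(299)/(43.1) = 1.152e-07 m²
d = 2√(A/π) = 3.829e-04 m = 0.383 mm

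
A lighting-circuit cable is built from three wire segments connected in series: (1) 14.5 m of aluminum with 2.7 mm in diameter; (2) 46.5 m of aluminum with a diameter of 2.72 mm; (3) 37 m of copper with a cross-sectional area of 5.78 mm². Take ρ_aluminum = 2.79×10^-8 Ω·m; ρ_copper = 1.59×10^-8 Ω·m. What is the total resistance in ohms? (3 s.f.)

0.396 Ω

Seg 1: A = π(d/2)² = π(1.3500e-03 m)² = 5.726e-06 m²
R_1 = (2.79×10^-8)(14.5)/(5.726e-06) = 0.07066 Ω
Seg 2: A = π(d/2)² = π(1.3600e-03 m)² = 5.811e-06 m²
R_2 = (2.79×10^-8)(46.5)/(5.811e-06) = 0.2233 Ω
Seg 3: A = 5.78 mm² = 5.780e-06 m²
R_3 = (1.59×10^-8)(37)/(5.780e-06) = 0.1018 Ω
R_total = R_1 + R_2 + R_3 = 0.396 Ω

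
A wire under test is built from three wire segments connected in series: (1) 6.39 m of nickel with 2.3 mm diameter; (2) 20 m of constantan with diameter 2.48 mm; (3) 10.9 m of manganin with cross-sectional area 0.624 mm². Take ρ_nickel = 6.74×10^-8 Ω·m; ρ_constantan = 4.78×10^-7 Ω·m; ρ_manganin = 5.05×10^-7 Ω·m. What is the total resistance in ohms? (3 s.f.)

Seg 1: A = π(d/2)² = π(1.1500e-03 m)² = 4.155e-06 m²
R_1 = (6.74×10^-8)(6.39)/(4.155e-06) = 0.1037 Ω
Seg 2: A = π(d/2)² = π(1.2400e-03 m)² = 4.831e-06 m²
R_2 = (4.78×10^-7)(20)/(4.831e-06) = 1.979 Ω
Seg 3: A = 0.624 mm² = 6.240e-07 m²
R_3 = (5.05×10^-7)(10.9)/(6.240e-07) = 8.821 Ω
R_total = R_1 + R_2 + R_3 = 10.9 Ω

10.9 Ω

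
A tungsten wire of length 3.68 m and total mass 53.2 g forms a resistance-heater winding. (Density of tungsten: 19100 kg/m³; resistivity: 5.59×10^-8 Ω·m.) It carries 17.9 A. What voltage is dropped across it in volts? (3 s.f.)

4.86 V

A = m/(density·L) = 0.0532/(19100×3.68) = 7.5689e-07 m²
R = ρL/A = (5.59×10^-8)(3.68)/(7.5689e-07) = 0.2718 Ω
V = IR = 17.9 × 0.2718 = 4.86 V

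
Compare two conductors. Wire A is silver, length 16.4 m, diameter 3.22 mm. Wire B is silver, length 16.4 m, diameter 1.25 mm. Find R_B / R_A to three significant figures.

6.64

R ∝ ρL/d², so R_B/R_A = (d_A/d_B)²
= (3.22/1.25)² = 6.64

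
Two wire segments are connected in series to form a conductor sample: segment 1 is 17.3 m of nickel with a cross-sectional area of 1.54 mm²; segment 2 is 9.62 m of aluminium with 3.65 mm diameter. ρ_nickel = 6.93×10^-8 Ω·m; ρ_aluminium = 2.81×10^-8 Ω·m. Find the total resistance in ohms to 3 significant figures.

0.804 Ω

Segment 1: A = 1.54 mm² = 1.540e-06 m²
R₁ = ρL/A = (6.93×10^-8)(17.3)/(1.540e-06) = 0.7785 Ω
Segment 2: A = π(d/2)² = π(1.8250e-03 m)² = 1.046e-05 m²
R₂ = (2.81×10^-8)(9.62)/(1.046e-05) = 0.02583 Ω
R = R₁ + R₂ = 0.804 Ω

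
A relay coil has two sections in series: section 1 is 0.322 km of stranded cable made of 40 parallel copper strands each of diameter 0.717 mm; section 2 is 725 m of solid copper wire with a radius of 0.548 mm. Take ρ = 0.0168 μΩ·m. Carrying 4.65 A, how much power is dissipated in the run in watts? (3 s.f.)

286 W

ρ = 0.0168 μΩ·m = 1.68×10^-8 Ω·m
Section 1: A_strand = π(3.5850e-04)² = 4.038e-07 m²; R₁ = ρL/(N·A_s) = (1.68×10^-8)(322)/(40×4.038e-07) = 0.3349 Ω
Section 2: A = πr² = π(5.4800e-04 m)² = 9.434e-07 m²
R₂ = (1.68×10^-8)(725)/(9.434e-07) = 12.91 Ω
R = R₁ + R₂ = 13.25 Ω
P = I²R = (4.65)² × 13.25 = 286 W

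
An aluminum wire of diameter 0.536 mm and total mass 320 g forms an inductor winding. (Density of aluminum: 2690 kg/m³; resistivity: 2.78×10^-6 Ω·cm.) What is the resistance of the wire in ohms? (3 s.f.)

65.0 Ω

ρ = 2.78×10^-6 Ω·cm = 2.78×10^-8 Ω·m
A = π(d/2)² = π(2.6800e-04 m)² = 2.2564e-07 m²
L = m/(density·A) = 0.32/(2690×2.2564e-07) = 527.2 m
R = ρL/A = (2.78×10^-8)(527.2)/(2.2564e-07) = 65.0 Ω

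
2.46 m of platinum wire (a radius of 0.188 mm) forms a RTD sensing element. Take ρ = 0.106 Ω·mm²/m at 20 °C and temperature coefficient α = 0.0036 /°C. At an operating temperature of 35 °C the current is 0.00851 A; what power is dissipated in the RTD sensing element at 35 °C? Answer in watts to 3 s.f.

1.79×10^-4 W

ρ = 0.106 Ω·mm²/m = 1.06×10^-7 Ω·m
A = πr² = π(1.8800e-04 m)² = 1.110e-07 m²
R₍20₎ = ρL/A = (1.06×10^-7)(2.46)/(1.110e-07) = 2.348 Ω
R₍35₎ = R₍20₎(1 + αΔT) = 2.348 × (1 + 0.0036×15) = 2.475 Ω
P = I²R = (0.00851)² × 2.475 = 1.79×10^-4 W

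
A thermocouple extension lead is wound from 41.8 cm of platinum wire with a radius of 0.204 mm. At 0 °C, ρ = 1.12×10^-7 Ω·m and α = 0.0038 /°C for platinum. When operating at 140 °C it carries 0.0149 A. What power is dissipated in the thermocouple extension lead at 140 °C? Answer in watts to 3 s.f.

A = πr² = π(2.0400e-04 m)² = 1.307e-07 m²
R₍0₎ = ρL/A = (1.12×10^-7)(0.418)/(1.307e-07) = 0.3581 Ω
R₍140₎ = R₍0₎(1 + αΔT) = 0.3581 × (1 + 0.0038×140) = 0.5486 Ω
P = I²R = (0.0149)² × 0.5486 = 1.22×10^-4 W

1.22×10^-4 W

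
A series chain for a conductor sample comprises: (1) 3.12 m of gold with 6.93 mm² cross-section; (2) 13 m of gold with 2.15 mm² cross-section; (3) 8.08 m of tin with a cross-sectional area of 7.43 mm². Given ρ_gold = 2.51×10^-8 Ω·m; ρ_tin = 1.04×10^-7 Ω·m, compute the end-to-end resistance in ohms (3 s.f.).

0.276 Ω

Seg 1: A = 6.93 mm² = 6.930e-06 m²
R_1 = (2.51×10^-8)(3.12)/(6.930e-06) = 0.0113 Ω
Seg 2: A = 2.15 mm² = 2.150e-06 m²
R_2 = (2.51×10^-8)(13)/(2.150e-06) = 0.1518 Ω
Seg 3: A = 7.43 mm² = 7.430e-06 m²
R_3 = (1.04×10^-7)(8.08)/(7.430e-06) = 0.1131 Ω
R_total = R_1 + R_2 + R_3 = 0.276 Ω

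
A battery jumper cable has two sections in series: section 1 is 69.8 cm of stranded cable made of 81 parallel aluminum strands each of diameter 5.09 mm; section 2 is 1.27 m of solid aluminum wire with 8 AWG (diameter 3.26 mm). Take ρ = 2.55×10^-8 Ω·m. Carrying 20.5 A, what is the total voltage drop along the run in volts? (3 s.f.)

0.0798 V

Section 1: A_strand = π(2.5450e-03)² = 2.035e-05 m²; R₁ = ρL/(N·A_s) = (2.55×10^-8)(0.698)/(81×2.035e-05) = 1.080×10^-5 Ω
Section 2: A = π(3.26/2 mm)² = π(1.6300e-03 m)² = 8.347e-06 m²
R₂ = (2.55×10^-8)(1.27)/(8.347e-06) = 0.00388 Ω
R = R₁ + R₂ = 0.003891 Ω
V = IR = 20.5 × 0.003891 = 0.0798 V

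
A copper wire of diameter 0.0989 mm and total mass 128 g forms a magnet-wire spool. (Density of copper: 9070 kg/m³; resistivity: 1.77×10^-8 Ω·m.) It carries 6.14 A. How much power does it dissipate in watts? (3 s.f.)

1.60×10^5 W

A = π(d/2)² = π(4.9450e-05 m)² = 7.6821e-09 m²
L = m/(density·A) = 0.128/(9070×7.6821e-09) = 1837 m
R = ρL/A = (1.77×10^-8)(1837)/(7.6821e-09) = 4233 Ω
P = I²R = (6.14)² × 4233 = 1.60×10^5 W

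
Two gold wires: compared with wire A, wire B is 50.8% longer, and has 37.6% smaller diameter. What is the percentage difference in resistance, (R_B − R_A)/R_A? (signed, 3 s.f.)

R ∝ L/d², so R_B/R_A = (1 + 50.8/100) × (1 − 37.6/100)⁻²
= 1.508 × 2.568 = 3.873
(R_B − R_A)/R_A = 3.873 − 1 = 287%

287%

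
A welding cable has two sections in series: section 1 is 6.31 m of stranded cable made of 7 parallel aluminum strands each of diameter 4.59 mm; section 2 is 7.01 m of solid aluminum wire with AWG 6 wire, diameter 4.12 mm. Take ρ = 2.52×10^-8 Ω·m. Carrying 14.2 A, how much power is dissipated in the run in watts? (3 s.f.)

2.95 W

Section 1: A_strand = π(2.2950e-03)² = 1.655e-05 m²; R₁ = ρL/(N·A_s) = (2.52×10^-8)(6.31)/(7×1.655e-05) = 0.001373 Ω
Section 2: A = π(4.12/2 mm)² = π(2.0600e-03 m)² = 1.333e-05 m²
R₂ = (2.52×10^-8)(7.01)/(1.333e-05) = 0.01325 Ω
R = R₁ + R₂ = 0.01462 Ω
P = I²R = (14.2)² × 0.01462 = 2.95 W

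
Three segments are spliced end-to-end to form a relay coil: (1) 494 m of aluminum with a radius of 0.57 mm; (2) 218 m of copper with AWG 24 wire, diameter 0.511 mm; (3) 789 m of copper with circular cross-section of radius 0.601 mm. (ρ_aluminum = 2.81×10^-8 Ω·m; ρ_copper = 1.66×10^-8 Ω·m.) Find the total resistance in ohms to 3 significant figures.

42.8 Ω

Seg 1: A = πr² = π(5.7000e-04 m)² = 1.021e-06 m²
R_1 = (2.81×10^-8)(494)/(1.021e-06) = 13.6 Ω
Seg 2: A = π(0.511/2 mm)² = π(2.5550e-04 m)² = 2.051e-07 m²
R_2 = (1.66×10^-8)(218)/(2.051e-07) = 17.65 Ω
Seg 3: A = πr² = π(6.0100e-04 m)² = 1.135e-06 m²
R_3 = (1.66×10^-8)(789)/(1.135e-06) = 11.54 Ω
R_total = R_1 + R_2 + R_3 = 42.8 Ω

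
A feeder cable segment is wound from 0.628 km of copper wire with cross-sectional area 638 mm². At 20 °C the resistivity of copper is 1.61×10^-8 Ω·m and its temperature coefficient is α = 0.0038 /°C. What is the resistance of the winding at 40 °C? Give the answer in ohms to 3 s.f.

A = 638 mm² = 6.380e-04 m²
R₍20°C₎ = ρL/A = (1.61×10^-8)(628)/(6.380e-04) = 0.01585 Ω
R = R₀(1 + αΔT) = 0.01585(1 + 0.0038×20) = 0.0171 Ω

0.0171 Ω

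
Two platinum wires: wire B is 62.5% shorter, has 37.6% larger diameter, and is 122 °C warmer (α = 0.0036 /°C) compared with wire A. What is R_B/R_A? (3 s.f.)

R ∝ ρL/d² with ρ ∝ (1+αΔT), so R_B/R_A = (1 − 62.5/100) × (1 + 37.6/100)⁻² × (1 + 0.0036×122)
= 0.375 × 0.5282 × 1.439 = 0.285

0.285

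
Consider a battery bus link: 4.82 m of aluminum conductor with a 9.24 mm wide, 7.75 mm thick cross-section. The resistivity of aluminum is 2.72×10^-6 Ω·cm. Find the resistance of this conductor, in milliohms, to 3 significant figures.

ρ = 2.72×10^-6 Ω·cm = 2.72×10^-8 Ω·m
A = 9.24 × 7.75 mm² = 71.6 mm² = 7.161e-05 m²
R = ρL/A = (2.72×10^-8)(4.82 m)/(7.161e-05 m²) = 1.83 mΩ

1.83 mΩ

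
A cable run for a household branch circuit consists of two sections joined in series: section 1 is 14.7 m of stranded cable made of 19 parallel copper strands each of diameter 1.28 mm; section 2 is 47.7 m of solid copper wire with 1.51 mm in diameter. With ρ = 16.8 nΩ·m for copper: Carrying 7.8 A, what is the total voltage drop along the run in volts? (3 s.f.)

ρ = 16.8 nΩ·m = 1.68×10^-8 Ω·m
Section 1: A_strand = π(6.4000e-04)² = 1.287e-06 m²; R₁ = ρL/(N·A_s) = (1.68×10^-8)(14.7)/(19×1.287e-06) = 0.0101 Ω
Section 2: A = π(d/2)² = π(7.5500e-04 m)² = 1.791e-06 m²
R₂ = (1.68×10^-8)(47.7)/(1.791e-06) = 0.4475 Ω
R = R₁ + R₂ = 0.4576 Ω
V = IR = 7.8 × 0.4576 = 3.57 V

3.57 V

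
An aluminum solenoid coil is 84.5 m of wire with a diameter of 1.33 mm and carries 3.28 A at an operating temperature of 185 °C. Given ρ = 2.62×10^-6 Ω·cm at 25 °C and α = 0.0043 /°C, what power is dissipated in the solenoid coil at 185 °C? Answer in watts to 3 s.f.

ρ = 2.62×10^-6 Ω·cm = 2.62×10^-8 Ω·m
A = π(d/2)² = π(6.6500e-04 m)² = 1.389e-06 m²
R₍25₎ = ρL/A = (2.62×10^-8)(84.5)/(1.389e-06) = 1.594 Ω
R₍185₎ = R₍25₎(1 + αΔT) = 1.594 × (1 + 0.0043×160) = 2.69 Ω
P = I²R = (3.28)² × 2.69 = 28.9 W

28.9 W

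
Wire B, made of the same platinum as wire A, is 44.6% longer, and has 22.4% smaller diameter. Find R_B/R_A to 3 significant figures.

2.40

R ∝ L/d², so R_B/R_A = (1 + 44.6/100) × (1 − 22.4/100)⁻²
= 1.446 × 1.661 = 2.40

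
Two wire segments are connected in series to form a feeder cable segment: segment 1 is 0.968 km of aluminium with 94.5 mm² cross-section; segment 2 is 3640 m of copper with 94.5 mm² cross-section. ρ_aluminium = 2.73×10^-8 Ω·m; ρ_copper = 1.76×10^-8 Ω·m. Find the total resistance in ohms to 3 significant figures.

0.958 Ω

Segment 1: A = 94.5 mm² = 9.450e-05 m²
R₁ = ρL/A = (2.73×10^-8)(968)/(9.450e-05) = 0.2796 Ω
R₂ = (1.76×10^-8)(3640)/(9.450e-05) = 0.6779 Ω
R = R₁ + R₂ = 0.958 Ω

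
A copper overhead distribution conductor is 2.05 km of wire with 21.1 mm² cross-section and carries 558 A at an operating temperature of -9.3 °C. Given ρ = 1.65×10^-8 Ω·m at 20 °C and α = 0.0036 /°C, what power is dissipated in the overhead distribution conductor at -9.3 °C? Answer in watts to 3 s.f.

4.46×10^5 W

A = 21.1 mm² = 2.110e-05 m²
R₍20₎ = ρL/A = (1.65×10^-8)(2050)/(2.110e-05) = 1.603 Ω
R₍-9.3₎ = R₍20₎(1 + αΔT) = 1.603 × (1 + 0.0036×-29.3) = 1.434 Ω
P = I²R = (558)² × 1.434 = 4.46×10^5 W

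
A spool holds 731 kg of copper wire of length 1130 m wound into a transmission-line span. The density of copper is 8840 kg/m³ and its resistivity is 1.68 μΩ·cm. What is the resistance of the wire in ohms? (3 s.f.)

ρ = 1.68 μΩ·cm = 1.68×10^-8 Ω·m
A = m/(density·L) = 731/(8840×1130) = 7.3179e-05 m²
R = ρL/A = (1.68×10^-8)(1130)/(7.3179e-05) = 0.259 Ω

0.259 Ω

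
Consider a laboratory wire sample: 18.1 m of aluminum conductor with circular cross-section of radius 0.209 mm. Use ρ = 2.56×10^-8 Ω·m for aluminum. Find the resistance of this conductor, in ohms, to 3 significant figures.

A = πr² = π(2.0900e-04 m)² = 1.372e-07 m²
R = ρL/A = (2.56×10^-8)(18.1 m)/(1.372e-07 m²) = 3.38 Ω

3.38 Ω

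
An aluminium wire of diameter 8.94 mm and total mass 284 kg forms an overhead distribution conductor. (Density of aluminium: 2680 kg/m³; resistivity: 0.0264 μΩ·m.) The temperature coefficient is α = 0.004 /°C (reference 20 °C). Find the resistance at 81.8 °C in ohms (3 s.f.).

0.886 Ω

ρ = 0.0264 μΩ·m = 2.64×10^-8 Ω·m
A = π(d/2)² = π(4.4700e-03 m)² = 6.2772e-05 m²
L = m/(density·A) = 284/(2680×6.2772e-05) = 1688 m
R = ρL/A = (2.64×10^-8)(1688)/(6.2772e-05) = 0.71 Ω
R(81.8 °C) = 0.71 × (1 + 0.004×61.8) = 0.886 Ω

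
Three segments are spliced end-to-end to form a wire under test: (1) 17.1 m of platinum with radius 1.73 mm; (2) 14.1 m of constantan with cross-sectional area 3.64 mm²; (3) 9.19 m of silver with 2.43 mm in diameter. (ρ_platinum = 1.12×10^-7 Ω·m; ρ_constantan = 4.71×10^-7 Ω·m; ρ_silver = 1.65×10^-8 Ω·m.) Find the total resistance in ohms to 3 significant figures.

Seg 1: A = πr² = π(1.7300e-03 m)² = 9.402e-06 m²
R_1 = (1.12×10^-7)(17.1)/(9.402e-06) = 0.2037 Ω
Seg 2: A = 3.64 mm² = 3.640e-06 m²
R_2 = (4.71×10^-7)(14.1)/(3.640e-06) = 1.824 Ω
Seg 3: A = π(d/2)² = π(1.2150e-03 m)² = 4.638e-06 m²
R_3 = (1.65×10^-8)(9.19)/(4.638e-06) = 0.0327 Ω
R_total = R_1 + R_2 + R_3 = 2.06 Ω

2.06 Ω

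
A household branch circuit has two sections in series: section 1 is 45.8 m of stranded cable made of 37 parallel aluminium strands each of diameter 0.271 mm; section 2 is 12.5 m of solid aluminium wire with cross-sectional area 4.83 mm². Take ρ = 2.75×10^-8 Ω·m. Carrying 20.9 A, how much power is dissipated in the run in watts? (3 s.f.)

Section 1: A_strand = π(1.3550e-04)² = 5.768e-08 m²; R₁ = ρL/(N·A_s) = (2.75×10^-8)(45.8)/(37×5.768e-08) = 0.5902 Ω
Section 2: A = 4.83 mm² = 4.830e-06 m²
R₂ = (2.75×10^-8)(12.5)/(4.830e-06) = 0.07117 Ω
R = R₁ + R₂ = 0.6613 Ω
P = I²R = (20.9)² × 0.6613 = 289 W

289 W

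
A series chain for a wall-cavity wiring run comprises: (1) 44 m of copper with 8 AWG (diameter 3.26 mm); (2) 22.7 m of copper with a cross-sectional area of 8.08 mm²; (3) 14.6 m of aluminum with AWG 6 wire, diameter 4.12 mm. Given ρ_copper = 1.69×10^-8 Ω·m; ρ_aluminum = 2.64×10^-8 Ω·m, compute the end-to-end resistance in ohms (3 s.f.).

0.165 Ω

Seg 1: A = π(3.26/2 mm)² = π(1.6300e-03 m)² = 8.347e-06 m²
R_1 = (1.69×10^-8)(44)/(8.347e-06) = 0.08909 Ω
Seg 2: A = 8.08 mm² = 8.080e-06 m²
R_2 = (1.69×10^-8)(22.7)/(8.080e-06) = 0.04748 Ω
Seg 3: A = π(4.12/2 mm)² = π(2.0600e-03 m)² = 1.333e-05 m²
R_3 = (2.64×10^-8)(14.6)/(1.333e-05) = 0.02891 Ω
R_total = R_1 + R_2 + R_3 = 0.165 Ω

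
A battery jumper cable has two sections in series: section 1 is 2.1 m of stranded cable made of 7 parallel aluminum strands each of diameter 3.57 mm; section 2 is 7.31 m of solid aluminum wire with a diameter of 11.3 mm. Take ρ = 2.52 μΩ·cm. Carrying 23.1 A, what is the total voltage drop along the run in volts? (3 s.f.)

0.0599 V

ρ = 2.52 μΩ·cm = 2.52×10^-8 Ω·m
Section 1: A_strand = π(1.7850e-03)² = 1.001e-05 m²; R₁ = ρL/(N·A_s) = (2.52×10^-8)(2.1)/(7×1.001e-05) = 7.553×10^-4 Ω
Section 2: A = π(d/2)² = π(5.6500e-03 m)² = 1.003e-04 m²
R₂ = (2.52×10^-8)(7.31)/(1.003e-04) = 0.001837 Ω
R = R₁ + R₂ = 0.002592 Ω
V = IR = 23.1 × 0.002592 = 0.0599 V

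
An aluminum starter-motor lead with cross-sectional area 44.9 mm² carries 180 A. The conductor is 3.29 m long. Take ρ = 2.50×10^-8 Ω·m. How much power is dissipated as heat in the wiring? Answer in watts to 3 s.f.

A = 44.9 mm² = 4.490e-05 m²
R = ρL/A = (2.50×10^-8)(3.29)/(4.490e-05) = 0.001832 Ω
P = I²R = (180)² × 0.001832 = 59.4 W

59.4 W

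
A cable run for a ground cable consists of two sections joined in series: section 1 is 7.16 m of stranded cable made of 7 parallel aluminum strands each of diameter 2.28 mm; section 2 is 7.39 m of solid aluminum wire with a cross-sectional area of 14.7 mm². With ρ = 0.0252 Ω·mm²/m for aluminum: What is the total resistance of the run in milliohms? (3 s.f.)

19.0 mΩ

ρ = 0.0252 Ω·mm²/m = 2.52×10^-8 Ω·m
Section 1: A_strand = π(1.1400e-03)² = 4.083e-06 m²; R₁ = ρL/(N·A_s) = (2.52×10^-8)(7.16)/(7×4.083e-06) = 0.006313 Ω
Section 2: A = 14.7 mm² = 1.470e-05 m²
R₂ = (2.52×10^-8)(7.39)/(1.470e-05) = 0.01267 Ω
R = R₁ + R₂ = 19.0 mΩ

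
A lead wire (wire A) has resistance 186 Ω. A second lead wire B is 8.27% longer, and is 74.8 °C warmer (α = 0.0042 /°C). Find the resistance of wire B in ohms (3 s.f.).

R ∝ ρL/d² with ρ ∝ (1+αΔT), so R_B/R_A = (1 + 8.27/100) × (1 + 0.0042×74.8)
= 1.083 × 1.314 = 1.423
R_B = 1.423 × 186 = 265 Ω

265 Ω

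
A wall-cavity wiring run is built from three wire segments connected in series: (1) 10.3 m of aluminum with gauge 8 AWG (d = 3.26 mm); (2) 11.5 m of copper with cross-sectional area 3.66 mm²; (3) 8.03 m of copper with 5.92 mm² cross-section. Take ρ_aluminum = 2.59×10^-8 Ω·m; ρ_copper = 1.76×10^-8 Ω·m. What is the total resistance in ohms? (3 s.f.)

0.111 Ω

Seg 1: A = π(3.26/2 mm)² = π(1.6300e-03 m)² = 8.347e-06 m²
R_1 = (2.59×10^-8)(10.3)/(8.347e-06) = 0.03196 Ω
Seg 2: A = 3.66 mm² = 3.660e-06 m²
R_2 = (1.76×10^-8)(11.5)/(3.660e-06) = 0.0553 Ω
Seg 3: A = 5.92 mm² = 5.920e-06 m²
R_3 = (1.76×10^-8)(8.03)/(5.920e-06) = 0.02387 Ω
R_total = R_1 + R_2 + R_3 = 0.111 Ω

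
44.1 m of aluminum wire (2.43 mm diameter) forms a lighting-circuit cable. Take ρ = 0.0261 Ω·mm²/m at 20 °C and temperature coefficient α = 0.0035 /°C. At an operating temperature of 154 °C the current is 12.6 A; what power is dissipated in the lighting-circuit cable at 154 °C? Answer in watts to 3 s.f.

ρ = 0.0261 Ω·mm²/m = 2.61×10^-8 Ω·m
A = π(d/2)² = π(1.2150e-03 m)² = 4.638e-06 m²
R₍20₎ = ρL/A = (2.61×10^-8)(44.1)/(4.638e-06) = 0.2482 Ω
R₍154₎ = R₍20₎(1 + αΔT) = 0.2482 × (1 + 0.0035×134) = 0.3646 Ω
P = I²R = (12.6)² × 0.3646 = 57.9 W

57.9 W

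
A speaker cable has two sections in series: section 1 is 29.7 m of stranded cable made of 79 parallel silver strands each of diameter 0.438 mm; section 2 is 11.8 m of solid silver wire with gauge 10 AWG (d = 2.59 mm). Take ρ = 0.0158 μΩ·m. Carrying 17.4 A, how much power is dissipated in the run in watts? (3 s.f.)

ρ = 0.0158 μΩ·m = 1.58×10^-8 Ω·m
Section 1: A_strand = π(2.1900e-04)² = 1.507e-07 m²; R₁ = ρL/(N·A_s) = (1.58×10^-8)(29.7)/(79×1.507e-07) = 0.03942 Ω
Section 2: A = π(2.59/2 mm)² = π(1.2950e-03 m)² = 5.269e-06 m²
R₂ = (1.58×10^-8)(11.8)/(5.269e-06) = 0.03539 Ω
R = R₁ + R₂ = 0.07481 Ω
P = I²R = (17.4)² × 0.07481 = 22.6 W

22.6 W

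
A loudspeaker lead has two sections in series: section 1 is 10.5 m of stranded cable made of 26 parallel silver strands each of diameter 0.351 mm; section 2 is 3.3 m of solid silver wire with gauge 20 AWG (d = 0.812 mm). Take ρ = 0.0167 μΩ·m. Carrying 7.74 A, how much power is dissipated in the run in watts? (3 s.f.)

ρ = 0.0167 μΩ·m = 1.67×10^-8 Ω·m
Section 1: A_strand = π(1.7550e-04)² = 9.676e-08 m²; R₁ = ρL/(N·A_s) = (1.67×10^-8)(10.5)/(26×9.676e-08) = 0.0697 Ω
Section 2: A = π(0.812/2 mm)² = π(4.0600e-04 m)² = 5.178e-07 m²
R₂ = (1.67×10^-8)(3.3)/(5.178e-07) = 0.1064 Ω
R = R₁ + R₂ = 0.1761 Ω
P = I²R = (7.74)² × 0.1761 = 10.6 W

10.6 W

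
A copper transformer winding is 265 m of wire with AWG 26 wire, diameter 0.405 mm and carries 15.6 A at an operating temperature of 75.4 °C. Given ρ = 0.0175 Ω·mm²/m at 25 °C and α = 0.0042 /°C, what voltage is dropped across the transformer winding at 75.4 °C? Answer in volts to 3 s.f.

ρ = 0.0175 Ω·mm²/m = 1.75×10^-8 Ω·m
A = π(0.405/2 mm)² = π(2.0250e-04 m)² = 1.288e-07 m²
R₍25₎ = ρL/A = (1.75×10^-8)(265)/(1.288e-07) = 36 Ω
R₍75.4₎ = R₍25₎(1 + αΔT) = 36 × (1 + 0.0042×50.4) = 43.62 Ω
V = IR = 15.6 × 43.62 = 680 V

680 V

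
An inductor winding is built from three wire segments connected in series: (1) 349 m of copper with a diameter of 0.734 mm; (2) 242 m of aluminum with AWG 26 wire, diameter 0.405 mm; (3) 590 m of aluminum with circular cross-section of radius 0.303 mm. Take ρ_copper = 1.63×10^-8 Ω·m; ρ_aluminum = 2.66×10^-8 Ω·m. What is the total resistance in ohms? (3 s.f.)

118 Ω

Seg 1: A = π(d/2)² = π(3.6700e-04 m)² = 4.231e-07 m²
R_1 = (1.63×10^-8)(349)/(4.231e-07) = 13.44 Ω
Seg 2: A = π(0.405/2 mm)² = π(2.0250e-04 m)² = 1.288e-07 m²
R_2 = (2.66×10^-8)(242)/(1.288e-07) = 49.97 Ω
Seg 3: A = πr² = π(3.0300e-04 m)² = 2.884e-07 m²
R_3 = (2.66×10^-8)(590)/(2.884e-07) = 54.41 Ω
R_total = R_1 + R_2 + R_3 = 118 Ω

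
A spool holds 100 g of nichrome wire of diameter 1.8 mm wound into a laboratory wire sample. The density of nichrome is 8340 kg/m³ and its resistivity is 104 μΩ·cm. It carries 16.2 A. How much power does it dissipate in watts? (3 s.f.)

505 W

ρ = 104 μΩ·cm = 1.04×10^-6 Ω·m
A = π(d/2)² = π(9.0000e-04 m)² = 2.5447e-06 m²
L = m/(density·A) = 0.1/(8340×2.5447e-06) = 4.712 m
R = ρL/A = (1.04×10^-6)(4.712)/(2.5447e-06) = 1.926 Ω
P = I²R = (16.2)² × 1.926 = 505 W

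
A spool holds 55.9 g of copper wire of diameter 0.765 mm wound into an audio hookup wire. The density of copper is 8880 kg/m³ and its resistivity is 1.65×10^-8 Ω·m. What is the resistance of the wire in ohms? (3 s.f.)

0.492 Ω

A = π(d/2)² = π(3.8250e-04 m)² = 4.5963e-07 m²
L = m/(density·A) = 0.0559/(8880×4.5963e-07) = 13.7 m
R = ρL/A = (1.65×10^-8)(13.7)/(4.5963e-07) = 0.492 Ω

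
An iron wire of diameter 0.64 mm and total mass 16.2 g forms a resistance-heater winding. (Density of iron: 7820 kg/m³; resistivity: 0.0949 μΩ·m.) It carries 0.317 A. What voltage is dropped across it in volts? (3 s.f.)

ρ = 0.0949 μΩ·m = 9.49×10^-8 Ω·m
A = π(d/2)² = π(3.2000e-04 m)² = 3.2170e-07 m²
L = m/(density·A) = 0.0162/(7820×3.2170e-07) = 6.44 m
R = ρL/A = (9.49×10^-8)(6.44)/(3.2170e-07) = 1.9 Ω
V = IR = 0.317 × 1.9 = 0.602 V

0.602 V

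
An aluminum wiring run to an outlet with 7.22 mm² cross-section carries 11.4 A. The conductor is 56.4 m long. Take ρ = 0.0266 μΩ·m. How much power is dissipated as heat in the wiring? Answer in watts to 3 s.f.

27.0 W

ρ = 0.0266 μΩ·m = 2.66×10^-8 Ω·m
A = 7.22 mm² = 7.220e-06 m²
R = ρL/A = (2.66×10^-8)(56.4)/(7.220e-06) = 0.2078 Ω
P = I²R = (11.4)² × 0.2078 = 27.0 W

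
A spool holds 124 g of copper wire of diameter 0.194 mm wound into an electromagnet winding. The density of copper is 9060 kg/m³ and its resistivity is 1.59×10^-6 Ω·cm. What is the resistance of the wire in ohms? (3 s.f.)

ρ = 1.59×10^-6 Ω·cm = 1.59×10^-8 Ω·m
A = π(d/2)² = π(9.7000e-05 m)² = 2.9559e-08 m²
L = m/(density·A) = 0.124/(9060×2.9559e-08) = 463 m
R = ρL/A = (1.59×10^-8)(463)/(2.9559e-08) = 249 Ω

249 Ω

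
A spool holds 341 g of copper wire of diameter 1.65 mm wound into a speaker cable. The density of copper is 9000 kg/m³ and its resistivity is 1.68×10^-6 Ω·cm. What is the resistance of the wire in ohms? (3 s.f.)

0.139 Ω

ρ = 1.68×10^-6 Ω·cm = 1.68×10^-8 Ω·m
A = π(d/2)² = π(8.2500e-04 m)² = 2.1382e-06 m²
L = m/(density·A) = 0.341/(9000×2.1382e-06) = 17.72 m
R = ρL/A = (1.68×10^-8)(17.72)/(2.1382e-06) = 0.139 Ω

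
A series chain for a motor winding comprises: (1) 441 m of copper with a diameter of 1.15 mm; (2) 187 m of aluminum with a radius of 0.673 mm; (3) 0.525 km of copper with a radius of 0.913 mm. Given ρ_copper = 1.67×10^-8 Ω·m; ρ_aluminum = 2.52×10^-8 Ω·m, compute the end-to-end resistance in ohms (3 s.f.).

Seg 1: A = π(d/2)² = π(5.7500e-04 m)² = 1.039e-06 m²
R_1 = (1.67×10^-8)(441)/(1.039e-06) = 7.09 Ω
Seg 2: A = πr² = π(6.7300e-04 m)² = 1.423e-06 m²
R_2 = (2.52×10^-8)(187)/(1.423e-06) = 3.312 Ω
Seg 3: A = πr² = π(9.1300e-04 m)² = 2.619e-06 m²
R_3 = (1.67×10^-8)(525)/(2.619e-06) = 3.348 Ω
R_total = R_1 + R_2 + R_3 = 13.8 Ω

13.8 Ω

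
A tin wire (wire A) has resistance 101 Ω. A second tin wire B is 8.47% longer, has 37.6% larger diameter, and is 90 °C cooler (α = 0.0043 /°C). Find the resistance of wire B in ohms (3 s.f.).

R ∝ ρL/d² with ρ ∝ (1+αΔT), so R_B/R_A = (1 + 8.47/100) × (1 + 37.6/100)⁻² × (1 − 0.0043×90)
= 1.085 × 0.5282 × 0.613 = 0.3512
R_B = 0.3512 × 101 = 35.5 Ω

35.5 Ω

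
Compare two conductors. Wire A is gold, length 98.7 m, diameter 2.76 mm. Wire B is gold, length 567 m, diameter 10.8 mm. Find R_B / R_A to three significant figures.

0.375

R ∝ ρL/d², so R_B/R_A = (L_B/L_A) × (d_A/d_B)²
= (567/98.7) × (2.76/10.8)² = 0.375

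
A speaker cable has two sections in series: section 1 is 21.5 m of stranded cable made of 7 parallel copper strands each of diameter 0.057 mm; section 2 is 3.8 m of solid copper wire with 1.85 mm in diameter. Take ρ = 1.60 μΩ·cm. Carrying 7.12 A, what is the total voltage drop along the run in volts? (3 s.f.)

ρ = 1.60 μΩ·cm = 1.60×10^-8 Ω·m
Section 1: A_strand = π(2.8500e-05)² = 2.552e-09 m²; R₁ = ρL/(N·A_s) = (1.60×10^-8)(21.5)/(7×2.552e-09) = 19.26 Ω
Section 2: A = π(d/2)² = π(9.2500e-04 m)² = 2.688e-06 m²
R₂ = (1.60×10^-8)(3.8)/(2.688e-06) = 0.02262 Ω
R = R₁ + R₂ = 19.28 Ω
V = IR = 7.12 × 19.28 = 137 V

137 V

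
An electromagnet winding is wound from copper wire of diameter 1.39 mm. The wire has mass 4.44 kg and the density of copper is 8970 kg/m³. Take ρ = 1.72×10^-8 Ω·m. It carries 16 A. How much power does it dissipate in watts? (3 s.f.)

946 W

A = π(d/2)² = π(6.9500e-04 m)² = 1.5175e-06 m²
L = m/(density·A) = 4.44/(8970×1.5175e-06) = 326.2 m
R = ρL/A = (1.72×10^-8)(326.2)/(1.5175e-06) = 3.697 Ω
P = I²R = (16)² × 3.697 = 946 W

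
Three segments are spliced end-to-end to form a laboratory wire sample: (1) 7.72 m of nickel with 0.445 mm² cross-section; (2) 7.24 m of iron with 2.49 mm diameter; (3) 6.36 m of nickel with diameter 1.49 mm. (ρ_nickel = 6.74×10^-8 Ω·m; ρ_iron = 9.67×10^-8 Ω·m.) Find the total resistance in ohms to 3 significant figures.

1.56 Ω

Seg 1: A = 0.445 mm² = 4.450e-07 m²
R_1 = (6.74×10^-8)(7.72)/(4.450e-07) = 1.169 Ω
Seg 2: A = π(d/2)² = π(1.2450e-03 m)² = 4.870e-06 m²
R_2 = (9.67×10^-8)(7.24)/(4.870e-06) = 0.1438 Ω
Seg 3: A = π(d/2)² = π(7.4500e-04 m)² = 1.744e-06 m²
R_3 = (6.74×10^-8)(6.36)/(1.744e-06) = 0.2458 Ω
R_total = R_1 + R_2 + R_3 = 1.56 Ω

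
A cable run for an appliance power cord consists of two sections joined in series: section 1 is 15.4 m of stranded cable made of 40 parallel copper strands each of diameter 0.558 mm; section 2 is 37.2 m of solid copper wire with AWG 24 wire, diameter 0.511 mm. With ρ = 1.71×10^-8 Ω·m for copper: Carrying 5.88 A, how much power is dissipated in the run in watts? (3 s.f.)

108 W

Section 1: A_strand = π(2.7900e-04)² = 2.445e-07 m²; R₁ = ρL/(N·A_s) = (1.71×10^-8)(15.4)/(40×2.445e-07) = 0.02692 Ω
Section 2: A = π(0.511/2 mm)² = π(2.5550e-04 m)² = 2.051e-07 m²
R₂ = (1.71×10^-8)(37.2)/(2.051e-07) = 3.102 Ω
R = R₁ + R₂ = 3.129 Ω
P = I²R = (5.88)² × 3.129 = 108 W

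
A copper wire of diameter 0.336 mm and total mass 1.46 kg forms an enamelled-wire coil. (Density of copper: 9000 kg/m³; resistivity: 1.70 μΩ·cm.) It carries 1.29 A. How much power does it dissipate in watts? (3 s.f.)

ρ = 1.70 μΩ·cm = 1.70×10^-8 Ω·m
A = π(d/2)² = π(1.6800e-04 m)² = 8.8668e-08 m²
L = m/(density·A) = 1.46/(9000×8.8668e-08) = 1830 m
R = ρL/A = (1.70×10^-8)(1830)/(8.8668e-08) = 350.8 Ω
P = I²R = (1.29)² × 350.8 = 584 W

584 W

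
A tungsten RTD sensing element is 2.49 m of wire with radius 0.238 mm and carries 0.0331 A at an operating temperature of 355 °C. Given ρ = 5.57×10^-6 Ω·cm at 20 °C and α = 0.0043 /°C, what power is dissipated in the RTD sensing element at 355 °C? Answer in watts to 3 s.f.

ρ = 5.57×10^-6 Ω·cm = 5.57×10^-8 Ω·m
A = πr² = π(2.3800e-04 m)² = 1.780e-07 m²
R₍20₎ = ρL/A = (5.57×10^-8)(2.49)/(1.780e-07) = 0.7794 Ω
R₍355₎ = R₍20₎(1 + αΔT) = 0.7794 × (1 + 0.0043×335) = 1.902 Ω
P = I²R = (0.0331)² × 1.902 = 0.00208 W

0.00208 W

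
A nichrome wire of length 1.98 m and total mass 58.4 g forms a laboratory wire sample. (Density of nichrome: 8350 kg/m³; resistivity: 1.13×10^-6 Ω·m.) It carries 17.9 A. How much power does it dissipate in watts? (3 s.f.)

A = m/(density·L) = 0.0584/(8350×1.98) = 3.5323e-06 m²
R = ρL/A = (1.13×10^-6)(1.98)/(3.5323e-06) = 0.6334 Ω
P = I²R = (17.9)² × 0.6334 = 203 W

203 W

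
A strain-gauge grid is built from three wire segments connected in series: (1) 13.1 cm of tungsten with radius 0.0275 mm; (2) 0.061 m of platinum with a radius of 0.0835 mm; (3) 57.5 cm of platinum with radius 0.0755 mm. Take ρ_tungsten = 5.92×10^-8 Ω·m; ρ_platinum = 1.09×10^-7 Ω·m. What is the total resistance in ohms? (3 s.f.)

Seg 1: A = πr² = π(2.7500e-05 m)² = 2.376e-09 m²
R_1 = (5.92×10^-8)(0.131)/(2.376e-09) = 3.264 Ω
Seg 2: A = πr² = π(8.3500e-05 m)² = 2.190e-08 m²
R_2 = (1.09×10^-7)(0.061)/(2.190e-08) = 0.3036 Ω
Seg 3: A = πr² = π(7.5500e-05 m)² = 1.791e-08 m²
R_3 = (1.09×10^-7)(0.575)/(1.791e-08) = 3.5 Ω
R_total = R_1 + R_2 + R_3 = 7.07 Ω

7.07 Ω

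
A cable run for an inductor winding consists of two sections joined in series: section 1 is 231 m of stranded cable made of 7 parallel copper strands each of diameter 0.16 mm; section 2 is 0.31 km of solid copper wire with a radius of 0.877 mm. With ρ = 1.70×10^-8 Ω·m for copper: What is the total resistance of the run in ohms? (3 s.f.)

Section 1: A_strand = π(8.0000e-05)² = 2.011e-08 m²; R₁ = ρL/(N·A_s) = (1.70×10^-8)(231)/(7×2.011e-08) = 27.9 Ω
Section 2: A = πr² = π(8.7700e-04 m)² = 2.416e-06 m²
R₂ = (1.70×10^-8)(310)/(2.416e-06) = 2.181 Ω
R = R₁ + R₂ = 30.1 Ω

30.1 Ω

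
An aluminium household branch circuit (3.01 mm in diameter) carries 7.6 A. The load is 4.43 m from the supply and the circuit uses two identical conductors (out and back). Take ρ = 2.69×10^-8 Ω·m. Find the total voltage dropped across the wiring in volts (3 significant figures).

A = π(d/2)² = π(1.5050e-03 m)² = 7.116e-06 m²
Total conductor length (both ways) L = 2 × 4.43 = 8.86 m
R = ρL/A = (2.69×10^-8)(8.86)/(7.116e-06) = 0.03349 Ω
V = IR = 7.6 × 0.03349 = 0.255 V

0.255 V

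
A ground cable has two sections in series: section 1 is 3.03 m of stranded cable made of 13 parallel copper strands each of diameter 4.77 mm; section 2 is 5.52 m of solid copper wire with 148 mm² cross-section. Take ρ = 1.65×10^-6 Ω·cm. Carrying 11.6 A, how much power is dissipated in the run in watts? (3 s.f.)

ρ = 1.65×10^-6 Ω·cm = 1.65×10^-8 Ω·m
Section 1: A_strand = π(2.3850e-03)² = 1.787e-05 m²; R₁ = ρL/(N·A_s) = (1.65×10^-8)(3.03)/(13×1.787e-05) = 2.152×10^-4 Ω
Section 2: A = 148 mm² = 1.480e-04 m²
R₂ = (1.65×10^-8)(5.52)/(1.480e-04) = 6.154×10^-4 Ω
R = R₁ + R₂ = 8.306×10^-4 Ω
P = I²R = (11.6)² × 8.306×10^-4 = 0.112 W

0.112 W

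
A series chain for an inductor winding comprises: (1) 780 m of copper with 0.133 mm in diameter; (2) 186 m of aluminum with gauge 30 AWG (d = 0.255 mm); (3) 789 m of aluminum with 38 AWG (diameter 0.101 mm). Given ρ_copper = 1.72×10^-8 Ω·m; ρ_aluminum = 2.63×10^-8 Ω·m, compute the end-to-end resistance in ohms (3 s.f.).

3650 Ω

Seg 1: A = π(d/2)² = π(6.6500e-05 m)² = 1.389e-08 m²
R_1 = (1.72×10^-8)(780)/(1.389e-08) = 965.7 Ω
Seg 2: A = π(0.255/2 mm)² = π(1.2750e-04 m)² = 5.107e-08 m²
R_2 = (2.63×10^-8)(186)/(5.107e-08) = 95.79 Ω
Seg 3: A = π(0.101/2 mm)² = π(5.0500e-05 m)² = 8.012e-09 m²
R_3 = (2.63×10^-8)(789)/(8.012e-09) = 2590 Ω
R_total = R_1 + R_2 + R_3 = 3650 Ω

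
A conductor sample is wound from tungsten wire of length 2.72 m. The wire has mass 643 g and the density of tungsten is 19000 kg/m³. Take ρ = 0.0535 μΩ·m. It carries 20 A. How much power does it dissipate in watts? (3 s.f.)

ρ = 0.0535 μΩ·m = 5.35×10^-8 Ω·m
A = m/(density·L) = 0.643/(19000×2.72) = 1.2442e-05 m²
R = ρL/A = (5.35×10^-8)(2.72)/(1.2442e-05) = 0.0117 Ω
P = I²R = (20)² × 0.0117 = 4.68 W

4.68 W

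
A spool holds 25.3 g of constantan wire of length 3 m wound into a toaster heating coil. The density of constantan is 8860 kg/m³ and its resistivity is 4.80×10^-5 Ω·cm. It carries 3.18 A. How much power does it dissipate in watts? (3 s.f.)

15.3 W

ρ = 4.80×10^-5 Ω·cm = 4.80×10^-7 Ω·m
A = m/(density·L) = 0.0253/(8860×3) = 9.5184e-07 m²
R = ρL/A = (4.80×10^-7)(3)/(9.5184e-07) = 1.513 Ω
P = I²R = (3.18)² × 1.513 = 15.3 W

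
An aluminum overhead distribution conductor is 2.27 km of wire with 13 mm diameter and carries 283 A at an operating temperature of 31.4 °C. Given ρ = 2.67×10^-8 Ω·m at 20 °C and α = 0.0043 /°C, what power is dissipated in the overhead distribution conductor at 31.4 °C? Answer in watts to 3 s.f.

A = π(d/2)² = π(6.5000e-03 m)² = 1.327e-04 m²
R₍20₎ = ρL/A = (2.67×10^-8)(2270)/(1.327e-04) = 0.4566 Ω
R₍31.4₎ = R₍20₎(1 + αΔT) = 0.4566 × (1 + 0.0043×11.4) = 0.479 Ω
P = I²R = (283)² × 0.479 = 38400 W

38400 W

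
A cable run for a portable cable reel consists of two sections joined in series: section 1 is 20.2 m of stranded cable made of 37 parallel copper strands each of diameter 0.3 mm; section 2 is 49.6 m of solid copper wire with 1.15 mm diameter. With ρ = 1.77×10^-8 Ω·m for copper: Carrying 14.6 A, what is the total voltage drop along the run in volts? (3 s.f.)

Section 1: A_strand = π(1.5000e-04)² = 7.069e-08 m²; R₁ = ρL/(N·A_s) = (1.77×10^-8)(20.2)/(37×7.069e-08) = 0.1367 Ω
Section 2: A = π(d/2)² = π(5.7500e-04 m)² = 1.039e-06 m²
R₂ = (1.77×10^-8)(49.6)/(1.039e-06) = 0.8452 Ω
R = R₁ + R₂ = 0.9819 Ω
V = IR = 14.6 × 0.9819 = 14.3 V

14.3 V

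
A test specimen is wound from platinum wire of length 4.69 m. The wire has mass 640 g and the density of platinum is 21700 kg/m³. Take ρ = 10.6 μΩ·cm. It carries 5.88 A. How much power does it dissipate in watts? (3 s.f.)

ρ = 10.6 μΩ·cm = 1.06×10^-7 Ω·m
A = m/(density·L) = 0.64/(21700×4.69) = 6.2885e-06 m²
R = ρL/A = (1.06×10^-7)(4.69)/(6.2885e-06) = 0.07906 Ω
P = I²R = (5.88)² × 0.07906 = 2.73 W

2.73 W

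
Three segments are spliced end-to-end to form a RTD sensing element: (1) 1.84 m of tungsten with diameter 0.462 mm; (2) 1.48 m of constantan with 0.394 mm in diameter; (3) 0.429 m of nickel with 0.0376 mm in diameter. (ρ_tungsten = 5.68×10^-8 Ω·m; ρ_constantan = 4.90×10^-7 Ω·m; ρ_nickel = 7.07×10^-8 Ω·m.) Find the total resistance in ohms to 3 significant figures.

Seg 1: A = π(d/2)² = π(2.3100e-04 m)² = 1.676e-07 m²
R_1 = (5.68×10^-8)(1.84)/(1.676e-07) = 0.6234 Ω
Seg 2: A = π(d/2)² = π(1.9700e-04 m)² = 1.219e-07 m²
R_2 = (4.90×10^-7)(1.48)/(1.219e-07) = 5.948 Ω
Seg 3: A = π(d/2)² = π(1.8800e-05 m)² = 1.110e-09 m²
R_3 = (7.07×10^-8)(0.429)/(1.110e-09) = 27.32 Ω
R_total = R_1 + R_2 + R_3 = 33.9 Ω

33.9 Ω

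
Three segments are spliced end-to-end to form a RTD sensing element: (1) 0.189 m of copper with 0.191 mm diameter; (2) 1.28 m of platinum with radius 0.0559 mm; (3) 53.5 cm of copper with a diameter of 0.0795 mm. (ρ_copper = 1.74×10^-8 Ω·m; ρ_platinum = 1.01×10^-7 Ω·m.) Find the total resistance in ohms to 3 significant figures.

15.2 Ω

Seg 1: A = π(d/2)² = π(9.5500e-05 m)² = 2.865e-08 m²
R_1 = (1.74×10^-8)(0.189)/(2.865e-08) = 0.1148 Ω
Seg 2: A = πr² = π(5.5900e-05 m)² = 9.817e-09 m²
R_2 = (1.01×10^-7)(1.28)/(9.817e-09) = 13.17 Ω
Seg 3: A = π(d/2)² = π(3.9750e-05 m)² = 4.964e-09 m²
R_3 = (1.74×10^-8)(0.535)/(4.964e-09) = 1.875 Ω
R_total = R_1 + R_2 + R_3 = 15.2 Ω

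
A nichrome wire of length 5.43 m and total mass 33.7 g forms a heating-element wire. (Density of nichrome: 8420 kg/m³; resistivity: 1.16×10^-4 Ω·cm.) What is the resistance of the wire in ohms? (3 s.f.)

ρ = 1.16×10^-4 Ω·cm = 1.16×10^-6 Ω·m
A = m/(density·L) = 0.0337/(8420×5.43) = 7.3709e-07 m²
R = ρL/A = (1.16×10^-6)(5.43)/(7.3709e-07) = 8.55 Ω

8.55 Ω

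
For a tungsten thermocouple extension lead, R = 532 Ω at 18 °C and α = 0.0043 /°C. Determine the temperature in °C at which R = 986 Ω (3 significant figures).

216 °C

R = R₀(1 + α(T − T₀)) ⇒ T = T₀ + (R/R₀ − 1)/α
T = 18 + (986/532 − 1)/0.0043 = 18 + (0.8534)/0.0043 = 216 °C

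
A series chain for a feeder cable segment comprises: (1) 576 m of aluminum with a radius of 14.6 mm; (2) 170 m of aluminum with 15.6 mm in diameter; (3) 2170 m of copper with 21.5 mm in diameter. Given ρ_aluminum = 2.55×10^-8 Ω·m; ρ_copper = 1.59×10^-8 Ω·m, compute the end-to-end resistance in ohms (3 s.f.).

0.140 Ω

Seg 1: A = πr² = π(1.4600e-02 m)² = 6.697e-04 m²
R_1 = (2.55×10^-8)(576)/(6.697e-04) = 0.02193 Ω
Seg 2: A = π(d/2)² = π(7.8000e-03 m)² = 1.911e-04 m²
R_2 = (2.55×10^-8)(170)/(1.911e-04) = 0.02268 Ω
Seg 3: A = π(d/2)² = π(1.0750e-02 m)² = 3.631e-04 m²
R_3 = (1.59×10^-8)(2170)/(3.631e-04) = 0.09504 Ω
R_total = R_1 + R_2 + R_3 = 0.140 Ω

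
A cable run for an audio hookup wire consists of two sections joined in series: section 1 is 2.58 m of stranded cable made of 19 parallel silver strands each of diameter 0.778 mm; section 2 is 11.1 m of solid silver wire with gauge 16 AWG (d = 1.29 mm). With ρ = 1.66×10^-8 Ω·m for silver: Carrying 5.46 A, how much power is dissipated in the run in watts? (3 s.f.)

4.34 W

Section 1: A_strand = π(3.8900e-04)² = 4.754e-07 m²; R₁ = ρL/(N·A_s) = (1.66×10^-8)(2.58)/(19×4.754e-07) = 0.004742 Ω
Section 2: A = π(1.29/2 mm)² = π(6.4500e-04 m)² = 1.307e-06 m²
R₂ = (1.66×10^-8)(11.1)/(1.307e-06) = 0.141 Ω
R = R₁ + R₂ = 0.1457 Ω
P = I²R = (5.46)² × 0.1457 = 4.34 W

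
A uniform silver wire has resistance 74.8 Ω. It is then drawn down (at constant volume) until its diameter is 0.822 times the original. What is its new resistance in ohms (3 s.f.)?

Volume constant ⇒ L' = L/r² with r = 0.822. R' = ρL'/A' = ρ(L/r²)/(πr²d₀²/4) = R/r⁴.
R' = 2.19 × 74.8 = 164 Ω

164 Ω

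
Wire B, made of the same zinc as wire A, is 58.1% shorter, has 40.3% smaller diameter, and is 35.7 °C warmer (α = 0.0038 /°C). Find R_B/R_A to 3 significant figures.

R ∝ ρL/d² with ρ ∝ (1+αΔT), so R_B/R_A = (1 − 58.1/100) × (1 − 40.3/100)⁻² × (1 + 0.0038×35.7)
= 0.419 × 2.806 × 1.136 = 1.34

1.34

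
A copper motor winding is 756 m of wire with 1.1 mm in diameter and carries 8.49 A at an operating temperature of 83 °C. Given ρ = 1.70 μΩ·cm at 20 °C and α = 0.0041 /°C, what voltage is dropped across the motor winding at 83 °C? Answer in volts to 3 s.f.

144 V

ρ = 1.70 μΩ·cm = 1.70×10^-8 Ω·m
A = π(d/2)² = π(5.5000e-04 m)² = 9.503e-07 m²
R₍20₎ = ρL/A = (1.70×10^-8)(756)/(9.503e-07) = 13.52 Ω
R₍83₎ = R₍20₎(1 + αΔT) = 13.52 × (1 + 0.0041×63) = 17.02 Ω
V = IR = 8.49 × 17.02 = 144 V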